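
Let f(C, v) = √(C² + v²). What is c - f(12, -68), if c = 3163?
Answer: 3163 - 4*√298 ≈ 3093.9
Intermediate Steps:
c - f(12, -68) = 3163 - √(12² + (-68)²) = 3163 - √(144 + 4624) = 3163 - √4768 = 3163 - 4*√298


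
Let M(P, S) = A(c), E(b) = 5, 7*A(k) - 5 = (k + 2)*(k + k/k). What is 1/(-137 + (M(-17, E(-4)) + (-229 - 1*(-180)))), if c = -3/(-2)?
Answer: -28/5153 ≈ -0.0054337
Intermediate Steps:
c = 3/2 (c = -3*(-½) = 3/2 ≈ 1.5000)
A(k) = 5/7 + (1 + k)*(2 + k)/7 (A(k) = 5/7 + ((k + 2)*(k + k/k))/7 = 5/7 + ((2 + k)*(k + 1))/7 = 5/7 + ((2 + k)*(1 + k))/7 = 5/7 + ((1 + k)*(2 + k))/7 = 5/7 + (1 + k)*(2 + k)/7)
M(P, S) = 55/28 (M(P, S) = 1 + (3/2)²/7 + (3/7)*(3/2) = 1 + (⅐)*(9/4) + 9/14 = 1 + 9/28 + 9/14 = 55/28)
1/(-137 + (M(-17, E(-4)) + (-229 - 1*(-180)))) = 1/(-137 + (55/28 + (-229 - 1*(-180)))) = 1/(-137 + (55/28 + (-229 + 180))) = 1/(-137 + (55/28 - 49)) = 1/(-137 - 1317/28) = 1/(-5153/28) = -28/5153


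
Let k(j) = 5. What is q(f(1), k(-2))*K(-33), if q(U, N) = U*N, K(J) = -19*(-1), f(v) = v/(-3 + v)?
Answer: -95/2 ≈ -47.500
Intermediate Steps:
K(J) = 19
q(U, N) = N*U
q(f(1), k(-2))*K(-33) = (5*(1/(-3 + 1)))*19 = (5*(1/(-2)))*19 = (5*(1*(-1/2)))*19 = (5*(-1/2))*19 = -5/2*19 = -95/2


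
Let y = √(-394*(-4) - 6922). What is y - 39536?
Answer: -39536 + 9*I*√66 ≈ -39536.0 + 73.116*I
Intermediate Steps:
y = 9*I*√66 (y = √(1576 - 6922) = √(-5346) = 9*I*√66 ≈ 73.116*I)
y - 39536 = 9*I*√66 - 39536 = -39536 + 9*I*√66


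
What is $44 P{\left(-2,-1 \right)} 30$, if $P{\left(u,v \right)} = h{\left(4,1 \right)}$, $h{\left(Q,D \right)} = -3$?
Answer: $-3960$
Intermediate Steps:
$P{\left(u,v \right)} = -3$
$44 P{\left(-2,-1 \right)} 30 = 44 \left(-3\right) 30 = \left(-132\right) 30 = -3960$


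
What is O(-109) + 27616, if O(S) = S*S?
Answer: 39497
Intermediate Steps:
O(S) = S²
O(-109) + 27616 = (-109)² + 27616 = 11881 + 27616 = 39497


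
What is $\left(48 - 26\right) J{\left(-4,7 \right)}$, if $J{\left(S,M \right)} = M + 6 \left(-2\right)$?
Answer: $-110$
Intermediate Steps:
$J{\left(S,M \right)} = -12 + M$ ($J{\left(S,M \right)} = M - 12 = -12 + M$)
$\left(48 - 26\right) J{\left(-4,7 \right)} = \left(48 - 26\right) \left(-12 + 7\right) = 22 \left(-5\right) = -110$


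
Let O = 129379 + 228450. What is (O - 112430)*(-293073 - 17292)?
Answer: -76163260635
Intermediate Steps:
O = 357829
(O - 112430)*(-293073 - 17292) = (357829 - 112430)*(-293073 - 17292) = 245399*(-310365) = -76163260635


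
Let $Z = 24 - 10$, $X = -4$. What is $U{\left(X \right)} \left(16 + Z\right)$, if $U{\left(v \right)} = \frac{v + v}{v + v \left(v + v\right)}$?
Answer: $- \frac{60}{7} \approx -8.5714$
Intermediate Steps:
$U{\left(v \right)} = \frac{2 v}{v + 2 v^{2}}$ ($U{\left(v \right)} = \frac{2 v}{v + v 2 v} = \frac{2 v}{v + 2 v^{2}}$)
$Z = 14$ ($Z = 24 - 10 = 14$)
$U{\left(X \right)} \left(16 + Z\right) = \frac{2}{1 + 2 \left(-4\right)} \left(16 + 14\right) = \frac{2}{1 - 8} \cdot 30 = \frac{2}{-7} \cdot 30 = 2 \left(- \frac{1}{7}\right) 30 = \left(- \frac{2}{7}\right) 30 = - \frac{60}{7}$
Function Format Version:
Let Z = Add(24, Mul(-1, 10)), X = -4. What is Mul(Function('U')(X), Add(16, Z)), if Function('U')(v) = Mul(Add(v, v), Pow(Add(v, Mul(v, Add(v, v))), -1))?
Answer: Rational(-60, 7) ≈ -8.5714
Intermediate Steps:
Function('U')(v) = Mul(2, v, Pow(Add(v, Mul(2, Pow(v, 2))), -1)) (Function('U')(v) = Mul(Mul(2, v), Pow(Add(v, Mul(v, Mul(2, v))), -1)) = Mul(Mul(2, v), Pow(Add(v, Mul(2, Pow(v, 2))), -1)) = Mul(2, v, Pow(Add(v, Mul(2, Pow(v, 2))), -1)))
Z = 14 (Z = Add(24, -10) = 14)
Mul(Function('U')(X), Add(16, Z)) = Mul(Mul(2, Pow(Add(1, Mul(2, -4)), -1)), Add(16, 14)) = Mul(Mul(2, Pow(Add(1, -8), -1)), 30) = Mul(Mul(2, Pow(-7, -1)), 30) = Mul(Mul(2, Rational(-1, 7)), 30) = Mul(Rational(-2, 7), 30) = Rational(-60, 7)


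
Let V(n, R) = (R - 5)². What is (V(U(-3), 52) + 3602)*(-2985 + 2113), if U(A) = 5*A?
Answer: -5067192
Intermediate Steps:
V(n, R) = (-5 + R)²
(V(U(-3), 52) + 3602)*(-2985 + 2113) = ((-5 + 52)² + 3602)*(-2985 + 2113) = (47² + 3602)*(-872) = (2209 + 3602)*(-872) = 5811*(-872) = -5067192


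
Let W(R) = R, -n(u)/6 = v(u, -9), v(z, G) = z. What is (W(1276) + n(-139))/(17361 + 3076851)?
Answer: 1055/1547106 ≈ 0.00068192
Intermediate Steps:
n(u) = -6*u
(W(1276) + n(-139))/(17361 + 3076851) = (1276 - 6*(-139))/(17361 + 3076851) = (1276 + 834)/3094212 = 2110*(1/3094212) = 1055/1547106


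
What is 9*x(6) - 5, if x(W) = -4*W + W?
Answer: -167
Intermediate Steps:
x(W) = -3*W
9*x(6) - 5 = 9*(-3*6) - 5 = 9*(-18) - 5 = -162 - 5 = -167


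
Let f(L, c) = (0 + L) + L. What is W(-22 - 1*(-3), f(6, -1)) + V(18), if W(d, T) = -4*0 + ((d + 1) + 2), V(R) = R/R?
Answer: -15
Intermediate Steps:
V(R) = 1
f(L, c) = 2*L (f(L, c) = L + L = 2*L)
W(d, T) = 3 + d (W(d, T) = 0 + ((1 + d) + 2) = 0 + (3 + d) = 3 + d)
W(-22 - 1*(-3), f(6, -1)) + V(18) = (3 + (-22 - 1*(-3))) + 1 = (3 + (-22 + 3)) + 1 = (3 - 19) + 1 = -16 + 1 = -15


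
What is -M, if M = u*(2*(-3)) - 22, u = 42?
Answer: 274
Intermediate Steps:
M = -274 (M = 42*(2*(-3)) - 22 = 42*(-6) - 22 = -252 - 22 = -274)
-M = -1*(-274) = 274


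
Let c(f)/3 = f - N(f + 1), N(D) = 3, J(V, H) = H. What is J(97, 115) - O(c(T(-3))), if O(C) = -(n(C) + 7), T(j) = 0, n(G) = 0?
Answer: 122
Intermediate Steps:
c(f) = -9 + 3*f (c(f) = 3*(f - 1*3) = 3*(f - 3) = 3*(-3 + f) = -9 + 3*f)
O(C) = -7 (O(C) = -(0 + 7) = -1*7 = -7)
J(97, 115) - O(c(T(-3))) = 115 - 1*(-7) = 115 + 7 = 122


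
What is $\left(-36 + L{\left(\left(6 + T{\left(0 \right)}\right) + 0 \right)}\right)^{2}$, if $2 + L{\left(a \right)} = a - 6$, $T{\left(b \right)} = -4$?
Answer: $1764$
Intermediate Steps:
$L{\left(a \right)} = -8 + a$ ($L{\left(a \right)} = -2 + \left(a - 6\right) = -2 + \left(-6 + a\right) = -8 + a$)
$\left(-36 + L{\left(\left(6 + T{\left(0 \right)}\right) + 0 \right)}\right)^{2} = \left(-36 + \left(-8 + \left(\left(6 - 4\right) + 0\right)\right)\right)^{2} = \left(-36 + \left(-8 + \left(2 + 0\right)\right)\right)^{2} = \left(-36 + \left(-8 + 2\right)\right)^{2} = \left(-36 - 6\right)^{2} = \left(-42\right)^{2} = 1764$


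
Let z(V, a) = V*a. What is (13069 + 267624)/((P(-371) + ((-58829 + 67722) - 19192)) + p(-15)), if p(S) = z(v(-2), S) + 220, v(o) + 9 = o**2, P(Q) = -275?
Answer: -280693/10279 ≈ -27.307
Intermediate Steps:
v(o) = -9 + o**2
p(S) = 220 - 5*S (p(S) = (-9 + (-2)**2)*S + 220 = (-9 + 4)*S + 220 = -5*S + 220 = 220 - 5*S)
(13069 + 267624)/((P(-371) + ((-58829 + 67722) - 19192)) + p(-15)) = (13069 + 267624)/((-275 + ((-58829 + 67722) - 19192)) + (220 - 5*(-15))) = 280693/((-275 + (8893 - 19192)) + (220 + 75)) = 280693/((-275 - 10299) + 295) = 280693/(-10574 + 295) = 280693/(-10279) = 280693*(-1/10279) = -280693/10279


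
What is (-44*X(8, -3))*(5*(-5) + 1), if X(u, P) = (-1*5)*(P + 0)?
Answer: 15840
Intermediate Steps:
X(u, P) = -5*P
(-44*X(8, -3))*(5*(-5) + 1) = (-(-220)*(-3))*(5*(-5) + 1) = (-44*15)*(-25 + 1) = -660*(-24) = 15840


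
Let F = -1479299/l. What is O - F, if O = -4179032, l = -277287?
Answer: -1158792725483/277287 ≈ -4.1790e+6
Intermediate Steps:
F = 1479299/277287 (F = -1479299/(-277287) = -1479299*(-1/277287) = 1479299/277287 ≈ 5.3349)
O - F = -4179032 - 1*1479299/277287 = -4179032 - 1479299/277287 = -1158792725483/277287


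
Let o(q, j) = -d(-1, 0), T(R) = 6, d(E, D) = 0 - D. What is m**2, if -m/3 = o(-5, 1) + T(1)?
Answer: 324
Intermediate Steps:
d(E, D) = -D
o(q, j) = 0 (o(q, j) = -(-1)*0 = -1*0 = 0)
m = -18 (m = -3*(0 + 6) = -3*6 = -18)
m**2 = (-18)**2 = 324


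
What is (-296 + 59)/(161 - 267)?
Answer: 237/106 ≈ 2.2358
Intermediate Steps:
(-296 + 59)/(161 - 267) = -237/(-106) = -237*(-1/106) = 237/106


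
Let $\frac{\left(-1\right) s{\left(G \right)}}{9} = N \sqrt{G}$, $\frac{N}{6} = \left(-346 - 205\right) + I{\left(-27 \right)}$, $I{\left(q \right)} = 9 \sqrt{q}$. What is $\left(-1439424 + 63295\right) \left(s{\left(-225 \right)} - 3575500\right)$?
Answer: $4920349239500 - 614180133990 i - 30095941230 \sqrt{3} \approx 4.8682 \cdot 10^{12} - 6.1418 \cdot 10^{11} i$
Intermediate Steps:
$N = -3306 + 162 i \sqrt{3}$ ($N = 6 \left(\left(-346 - 205\right) + 9 \sqrt{-27}\right) = 6 \left(-551 + 9 \cdot 3 i \sqrt{3}\right) = 6 \left(-551 + 27 i \sqrt{3}\right) = -3306 + 162 i \sqrt{3} \approx -3306.0 + 280.59 i$)
$s{\left(G \right)} = - 9 \sqrt{G} \left(-3306 + 162 i \sqrt{3}\right)$ ($s{\left(G \right)} = - 9 \left(-3306 + 162 i \sqrt{3}\right) \sqrt{G} = - 9 \sqrt{G} \left(-3306 + 162 i \sqrt{3}\right)$)
$\left(-1439424 + 63295\right) \left(s{\left(-225 \right)} - 3575500\right) = \left(-1439424 + 63295\right) \left(\sqrt{-225} \left(29754 - 1458 i \sqrt{3}\right) - 3575500\right) = - 1376129 \left(15 i \left(29754 - 1458 i \sqrt{3}\right) - 3575500\right) = - 1376129 \left(-3575500 + 15 i \left(29754 - 1458 i \sqrt{3}\right)\right) = 4920349239500 - 20641935 i \left(29754 - 1458 i \sqrt{3}\right)$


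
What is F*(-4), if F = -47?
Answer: 188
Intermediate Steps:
F*(-4) = -47*(-4) = 188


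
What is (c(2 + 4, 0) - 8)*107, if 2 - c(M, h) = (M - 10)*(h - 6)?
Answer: -3210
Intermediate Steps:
c(M, h) = 2 - (-10 + M)*(-6 + h) (c(M, h) = 2 - (M - 10)*(h - 6) = 2 - (-10 + M)*(-6 + h))
(c(2 + 4, 0) - 8)*107 = ((-58 + 6*(2 + 4) + 10*0 - 1*(2 + 4)*0) - 8)*107 = ((-58 + 6*6 + 0 - 1*6*0) - 8)*107 = ((-58 + 36 + 0 + 0) - 8)*107 = (-22 - 8)*107 = -30*107 = -3210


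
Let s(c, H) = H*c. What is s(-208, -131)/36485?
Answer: 27248/36485 ≈ 0.74683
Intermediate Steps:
s(-208, -131)/36485 = -131*(-208)/36485 = 27248*(1/36485) = 27248/36485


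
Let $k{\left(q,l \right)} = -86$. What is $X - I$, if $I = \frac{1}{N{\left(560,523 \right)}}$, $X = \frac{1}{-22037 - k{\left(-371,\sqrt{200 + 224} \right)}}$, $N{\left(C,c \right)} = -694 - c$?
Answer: $\frac{20734}{26714367} \approx 0.00077614$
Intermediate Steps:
$X = - \frac{1}{21951}$ ($X = \frac{1}{-22037 - -86} = \frac{1}{-22037 + 86} = \frac{1}{-21951} = - \frac{1}{21951} \approx -4.5556 \cdot 10^{-5}$)
$I = - \frac{1}{1217}$ ($I = \frac{1}{-694 - 523} = \frac{1}{-1217} = - \frac{1}{1217} \approx -0.00082169$)
$X - I = - \frac{1}{21951} - - \frac{1}{1217} = - \frac{1}{21951} + \frac{1}{1217} = \frac{20734}{26714367}$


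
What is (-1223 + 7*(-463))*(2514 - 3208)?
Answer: 3098016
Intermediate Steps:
(-1223 + 7*(-463))*(2514 - 3208) = (-1223 - 3241)*(-694) = -4464*(-694) = 3098016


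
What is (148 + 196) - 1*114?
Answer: 230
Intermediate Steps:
(148 + 196) - 1*114 = 344 - 114 = 230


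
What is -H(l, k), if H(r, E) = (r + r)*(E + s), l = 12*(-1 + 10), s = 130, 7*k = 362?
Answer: -274752/7 ≈ -39250.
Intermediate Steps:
k = 362/7 (k = (⅐)*362 = 362/7 ≈ 51.714)
l = 108 (l = 12*9 = 108)
H(r, E) = 2*r*(130 + E) (H(r, E) = (r + r)*(E + 130) = (2*r)*(130 + E) = 2*r*(130 + E))
-H(l, k) = -2*108*(130 + 362/7) = -2*108*1272/7 = -1*274752/7 = -274752/7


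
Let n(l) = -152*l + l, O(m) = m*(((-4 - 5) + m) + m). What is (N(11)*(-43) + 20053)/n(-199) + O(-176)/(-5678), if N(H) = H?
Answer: -899009012/85309111 ≈ -10.538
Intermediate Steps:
O(m) = m*(-9 + 2*m) (O(m) = m*((-9 + m) + m) = m*(-9 + 2*m))
n(l) = -151*l
(N(11)*(-43) + 20053)/n(-199) + O(-176)/(-5678) = (11*(-43) + 20053)/((-151*(-199))) - 176*(-9 + 2*(-176))/(-5678) = (-473 + 20053)/30049 - 176*(-9 - 352)*(-1/5678) = 19580*(1/30049) - 176*(-361)*(-1/5678) = 19580/30049 + 63536*(-1/5678) = 19580/30049 - 31768/2839 = -899009012/85309111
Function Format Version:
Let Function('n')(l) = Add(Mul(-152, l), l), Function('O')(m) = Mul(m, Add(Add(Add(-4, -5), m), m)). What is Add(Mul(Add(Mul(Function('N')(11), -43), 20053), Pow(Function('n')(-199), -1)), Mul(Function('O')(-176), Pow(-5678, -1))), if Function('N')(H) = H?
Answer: Rational(-899009012, 85309111) ≈ -10.538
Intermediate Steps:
Function('O')(m) = Mul(m, Add(-9, Mul(2, m))) (Function('O')(m) = Mul(m, Add(Add(-9, m), m)) = Mul(m, Add(-9, Mul(2, m))))
Function('n')(l) = Mul(-151, l)
Add(Mul(Add(Mul(Function('N')(11), -43), 20053), Pow(Function('n')(-199), -1)), Mul(Function('O')(-176), Pow(-5678, -1))) = Add(Mul(Add(Mul(11, -43), 20053), Pow(Mul(-151, -199), -1)), Mul(Mul(-176, Add(-9, Mul(2, -176))), Pow(-5678, -1))) = Add(Mul(Add(-473, 20053), Pow(30049, -1)), Mul(Mul(-176, Add(-9, -352)), Rational(-1, 5678))) = Add(Mul(19580, Rational(1, 30049)), Mul(Mul(-176, -361), Rational(-1, 5678))) = Add(Rational(19580, 30049), Mul(63536, Rational(-1, 5678))) = Add(Rational(19580, 30049), Rational(-31768, 2839)) = Rational(-899009012, 85309111)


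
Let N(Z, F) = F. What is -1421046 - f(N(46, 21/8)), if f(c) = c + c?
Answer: -5684205/4 ≈ -1.4211e+6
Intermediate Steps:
f(c) = 2*c
-1421046 - f(N(46, 21/8)) = -1421046 - 2*21/8 = -1421046 - 1*21/4 = -1421046 - 21/4 = -5684205/4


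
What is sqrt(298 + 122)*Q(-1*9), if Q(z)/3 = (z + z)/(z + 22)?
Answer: -108*sqrt(105)/13 ≈ -85.129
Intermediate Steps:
Q(z) = 6*z/(22 + z) (Q(z) = 3*((z + z)/(z + 22)) = 3*((2*z)/(22 + z)) = 3*(2*z/(22 + z)) = 6*z/(22 + z))
sqrt(298 + 122)*Q(-1*9) = sqrt(298 + 122)*(6*(-1*9)/(22 - 1*9)) = sqrt(420)*(6*(-9)/(22 - 9)) = (2*sqrt(105))*(6*(-9)/13) = (2*sqrt(105))*(6*(-9)*(1/13)) = (2*sqrt(105))*(-54/13) = -108*sqrt(105)/13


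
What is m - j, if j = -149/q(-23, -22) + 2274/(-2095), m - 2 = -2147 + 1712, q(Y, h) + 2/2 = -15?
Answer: -14789931/33520 ≈ -441.23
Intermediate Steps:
q(Y, h) = -16 (q(Y, h) = -1 - 15 = -16)
m = -433 (m = 2 + (-2147 + 1712) = 2 - 435 = -433)
j = 275771/33520 (j = -149/(-16) + 2274/(-2095) = -149*(-1/16) + 2274*(-1/2095) = 149/16 - 2274/2095 = 275771/33520 ≈ 8.2271)
m - j = -433 - 1*275771/33520 = -433 - 275771/33520 = -14789931/33520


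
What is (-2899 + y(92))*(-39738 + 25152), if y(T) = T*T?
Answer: -81171090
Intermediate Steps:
y(T) = T²
(-2899 + y(92))*(-39738 + 25152) = (-2899 + 92²)*(-39738 + 25152) = (-2899 + 8464)*(-14586) = 5565*(-14586) = -81171090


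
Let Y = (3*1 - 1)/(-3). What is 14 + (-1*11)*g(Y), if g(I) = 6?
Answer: -52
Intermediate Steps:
Y = -⅔ (Y = (3 - 1)*(-⅓) = 2*(-⅓) = -⅔ ≈ -0.66667)
14 + (-1*11)*g(Y) = 14 - 1*11*6 = 14 - 11*6 = 14 - 66 = -52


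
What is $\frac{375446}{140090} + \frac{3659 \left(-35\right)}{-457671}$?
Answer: $\frac{94885686058}{32057565195} \approx 2.9599$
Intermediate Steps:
$\frac{375446}{140090} + \frac{3659 \left(-35\right)}{-457671} = 375446 \cdot \frac{1}{140090} - - \frac{128065}{457671} = \frac{187723}{70045} + \frac{128065}{457671} = \frac{94885686058}{32057565195}$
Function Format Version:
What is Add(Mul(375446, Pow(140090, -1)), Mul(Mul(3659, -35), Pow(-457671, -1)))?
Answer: Rational(94885686058, 32057565195) ≈ 2.9599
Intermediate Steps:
Add(Mul(375446, Pow(140090, -1)), Mul(Mul(3659, -35), Pow(-457671, -1))) = Add(Mul(375446, Rational(1, 140090)), Mul(-128065, Rational(-1, 457671))) = Add(Rational(187723, 70045), Rational(128065, 457671)) = Rational(94885686058, 32057565195)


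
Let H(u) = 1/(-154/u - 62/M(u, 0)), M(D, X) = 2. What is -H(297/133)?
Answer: 27/2699 ≈ 0.010004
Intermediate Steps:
H(u) = 1/(-31 - 154/u) (H(u) = 1/(-154/u - 62/2) = 1/(-154/u - 62*½) = 1/(-154/u - 31) = 1/(-31 - 154/u))
-H(297/133) = -(-1)*297/133/(154 + 31*(297/133)) = -(-1)*297*(1/133)/(154 + 31*(297*(1/133))) = -(-1)*297/(133*(154 + 31*(297/133))) = -(-1)*297/(133*(154 + 9207/133)) = -(-1)*297/(133*29689/133) = -(-1)*297*133/(133*29689) = -1*(-27/2699) = 27/2699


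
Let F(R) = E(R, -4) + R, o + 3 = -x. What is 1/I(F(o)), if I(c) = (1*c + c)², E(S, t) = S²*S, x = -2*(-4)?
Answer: 1/7203856 ≈ 1.3881e-7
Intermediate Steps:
x = 8
E(S, t) = S³
o = -11 (o = -3 - 1*8 = -3 - 8 = -11)
F(R) = R + R³ (F(R) = R³ + R = R + R³)
I(c) = 4*c² (I(c) = (c + c)² = (2*c)² = 4*c²)
1/I(F(o)) = 1/(4*(-11 + (-11)³)²) = 1/(4*(-11 - 1331)²) = 1/(4*(-1342)²) = 1/(4*1800964) = 1/7203856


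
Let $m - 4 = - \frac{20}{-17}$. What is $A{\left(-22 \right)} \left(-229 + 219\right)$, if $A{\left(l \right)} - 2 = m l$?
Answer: $\frac{19020}{17} \approx 1118.8$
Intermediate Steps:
$m = \frac{88}{17}$ ($m = 4 - \frac{20}{-17} = 4 - - \frac{20}{17} = 4 + \frac{20}{17} = \frac{88}{17} \approx 5.1765$)
$A{\left(l \right)} = 2 + \frac{88 l}{17}$
$A{\left(-22 \right)} \left(-229 + 219\right) = \left(2 + \frac{88}{17} \left(-22\right)\right) \left(-229 + 219\right) = \left(2 - \frac{1936}{17}\right) \left(-10\right) = \left(- \frac{1902}{17}\right) \left(-10\right) = \frac{19020}{17}$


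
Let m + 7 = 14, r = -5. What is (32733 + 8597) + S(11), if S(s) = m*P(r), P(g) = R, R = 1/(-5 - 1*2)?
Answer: 41329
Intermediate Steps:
m = 7 (m = -7 + 14 = 7)
R = -⅐ (R = 1/(-5 - 2) = 1/(-7) = -⅐ ≈ -0.14286)
P(g) = -⅐
S(s) = -1 (S(s) = 7*(-⅐) = -1)
(32733 + 8597) + S(11) = (32733 + 8597) - 1 = 41330 - 1 = 41329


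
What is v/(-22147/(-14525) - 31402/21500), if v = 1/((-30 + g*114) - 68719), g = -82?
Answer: -6245750/31311352113 ≈ -0.00019947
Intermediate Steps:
v = -1/78097 (v = 1/((-30 - 82*114) - 68719) = 1/((-30 - 9348) - 68719) = 1/(-9378 - 68719) = 1/(-78097) = -1/78097 ≈ -1.2805e-5)
v/(-22147/(-14525) - 31402/21500) = -1/(78097*(-22147/(-14525) - 31402/21500)) = -1/(78097*(-22147*(-1/14525) - 31402*1/21500)) = -1/(78097*(22147/14525 - 15701/10750)) = -1/(78097*400929/6245750) = -1/78097*6245750/400929 = -6245750/31311352113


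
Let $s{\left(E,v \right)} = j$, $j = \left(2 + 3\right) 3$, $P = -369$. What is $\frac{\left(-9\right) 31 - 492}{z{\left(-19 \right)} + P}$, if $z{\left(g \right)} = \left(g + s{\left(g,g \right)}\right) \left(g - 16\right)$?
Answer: $\frac{771}{229} \approx 3.3668$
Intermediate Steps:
$j = 15$ ($j = 5 \cdot 3 = 15$)
$s{\left(E,v \right)} = 15$
$z{\left(g \right)} = \left(-16 + g\right) \left(15 + g\right)$ ($z{\left(g \right)} = \left(g + 15\right) \left(g - 16\right) = \left(15 + g\right) \left(-16 + g\right) = \left(-16 + g\right) \left(15 + g\right)$)
$\frac{\left(-9\right) 31 - 492}{z{\left(-19 \right)} + P} = \frac{\left(-9\right) 31 - 492}{\left(-240 + \left(-19\right)^{2} - -19\right) - 369} = \frac{-279 - 492}{\left(-240 + 361 + 19\right) - 369} = - \frac{771}{140 - 369} = - \frac{771}{-229} = \left(-771\right) \left(- \frac{1}{229}\right) = \frac{771}{229}$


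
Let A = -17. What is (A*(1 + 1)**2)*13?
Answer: -884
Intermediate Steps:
(A*(1 + 1)**2)*13 = -17*(1 + 1)**2*13 = -17*2**2*13 = -17*4*13 = -68*13 = -884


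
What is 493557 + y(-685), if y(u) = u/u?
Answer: 493558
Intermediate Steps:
y(u) = 1
493557 + y(-685) = 493557 + 1 = 493558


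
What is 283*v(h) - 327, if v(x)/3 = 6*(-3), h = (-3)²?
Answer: -15609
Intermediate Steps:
h = 9
v(x) = -54 (v(x) = 3*(6*(-3)) = 3*(-18) = -54)
283*v(h) - 327 = 283*(-54) - 327 = -15282 - 327 = -15609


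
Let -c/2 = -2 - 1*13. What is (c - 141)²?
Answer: 12321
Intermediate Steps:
c = 30 (c = -2*(-2 - 1*13) = -2*(-2 - 13) = -2*(-15) = 30)
(c - 141)² = (30 - 141)² = (-111)² = 12321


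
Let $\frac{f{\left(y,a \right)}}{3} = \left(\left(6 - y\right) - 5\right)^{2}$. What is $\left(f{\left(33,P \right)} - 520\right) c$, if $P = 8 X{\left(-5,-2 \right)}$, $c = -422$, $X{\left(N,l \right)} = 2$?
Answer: $-1076944$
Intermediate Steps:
$P = 16$ ($P = 8 \cdot 2 = 16$)
$f{\left(y,a \right)} = 3 \left(1 - y\right)^{2}$ ($f{\left(y,a \right)} = 3 \left(\left(6 - y\right) - 5\right)^{2} = 3 \left(1 - y\right)^{2}$)
$\left(f{\left(33,P \right)} - 520\right) c = \left(3 \left(-1 + 33\right)^{2} - 520\right) \left(-422\right) = \left(3 \cdot 32^{2} - 520\right) \left(-422\right) = \left(3 \cdot 1024 - 520\right) \left(-422\right) = \left(3072 - 520\right) \left(-422\right) = 2552 \left(-422\right) = -1076944$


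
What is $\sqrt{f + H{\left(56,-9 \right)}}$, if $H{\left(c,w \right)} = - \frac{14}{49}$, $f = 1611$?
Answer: $\frac{5 \sqrt{3157}}{7} \approx 40.134$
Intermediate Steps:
$H{\left(c,w \right)} = - \frac{2}{7}$ ($H{\left(c,w \right)} = \left(-14\right) \frac{1}{49} = - \frac{2}{7}$)
$\sqrt{f + H{\left(56,-9 \right)}} = \sqrt{1611 - \frac{2}{7}} = \sqrt{\frac{11275}{7}} = \frac{5 \sqrt{3157}}{7}$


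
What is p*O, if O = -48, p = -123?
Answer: 5904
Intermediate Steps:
p*O = -123*(-48) = 5904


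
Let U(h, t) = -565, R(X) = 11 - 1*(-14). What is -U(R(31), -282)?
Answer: 565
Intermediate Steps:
R(X) = 25 (R(X) = 11 + 14 = 25)
-U(R(31), -282) = -1*(-565) = 565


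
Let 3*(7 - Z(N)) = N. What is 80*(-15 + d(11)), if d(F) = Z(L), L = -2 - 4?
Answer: -480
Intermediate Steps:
L = -6
Z(N) = 7 - N/3
d(F) = 9 (d(F) = 7 - 1/3*(-6) = 7 + 2 = 9)
80*(-15 + d(11)) = 80*(-15 + 9) = 80*(-6) = -480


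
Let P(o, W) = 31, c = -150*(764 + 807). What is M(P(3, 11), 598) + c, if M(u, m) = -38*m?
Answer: -258374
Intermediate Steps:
c = -235650 (c = -150*1571 = -235650)
M(P(3, 11), 598) + c = -38*598 - 235650 = -22724 - 235650 = -258374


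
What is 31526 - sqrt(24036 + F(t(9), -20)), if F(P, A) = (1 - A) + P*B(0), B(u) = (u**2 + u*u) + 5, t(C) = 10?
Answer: 31526 - sqrt(24107) ≈ 31371.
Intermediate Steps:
B(u) = 5 + 2*u**2 (B(u) = (u**2 + u**2) + 5 = 2*u**2 + 5 = 5 + 2*u**2)
F(P, A) = 1 - A + 5*P (F(P, A) = (1 - A) + P*(5 + 2*0**2) = (1 - A) + P*(5 + 2*0) = (1 - A) + P*(5 + 0) = (1 - A) + P*5 = (1 - A) + 5*P = 1 - A + 5*P)
31526 - sqrt(24036 + F(t(9), -20)) = 31526 - sqrt(24036 + (1 - 1*(-20) + 5*10)) = 31526 - sqrt(24036 + (1 + 20 + 50)) = 31526 - sqrt(24036 + 71) = 31526 - sqrt(24107)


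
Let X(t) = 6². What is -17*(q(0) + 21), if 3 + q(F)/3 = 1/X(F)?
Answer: -2465/12 ≈ -205.42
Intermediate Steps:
X(t) = 36
q(F) = -107/12 (q(F) = -9 + 3/36 = -9 + 3*(1/36) = -9 + 1/12 = -107/12)
-17*(q(0) + 21) = -17*(-107/12 + 21) = -17*145/12 = -2465/12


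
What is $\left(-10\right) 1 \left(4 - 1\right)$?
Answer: $-30$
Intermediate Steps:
$\left(-10\right) 1 \left(4 - 1\right) = - 10 \left(4 - 1\right) = \left(-10\right) 3 = -30$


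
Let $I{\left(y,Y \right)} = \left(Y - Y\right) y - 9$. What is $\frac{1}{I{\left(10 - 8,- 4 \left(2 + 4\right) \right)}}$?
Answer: $- \frac{1}{9} \approx -0.11111$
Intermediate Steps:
$I{\left(y,Y \right)} = -9$ ($I{\left(y,Y \right)} = 0 y - 9 = 0 - 9 = -9$)
$\frac{1}{I{\left(10 - 8,- 4 \left(2 + 4\right) \right)}} = \frac{1}{-9} = - \frac{1}{9}$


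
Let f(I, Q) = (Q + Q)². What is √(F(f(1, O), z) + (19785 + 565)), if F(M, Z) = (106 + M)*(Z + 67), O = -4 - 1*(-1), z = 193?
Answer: √57270 ≈ 239.31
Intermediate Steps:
O = -3 (O = -4 + 1 = -3)
f(I, Q) = 4*Q² (f(I, Q) = (2*Q)² = 4*Q²)
F(M, Z) = (67 + Z)*(106 + M) (F(M, Z) = (106 + M)*(67 + Z) = (67 + Z)*(106 + M))
√(F(f(1, O), z) + (19785 + 565)) = √((7102 + 67*(4*(-3)²) + 106*193 + (4*(-3)²)*193) + (19785 + 565)) = √((7102 + 67*(4*9) + 20458 + (4*9)*193) + 20350) = √((7102 + 67*36 + 20458 + 36*193) + 20350) = √((7102 + 2412 + 20458 + 6948) + 20350) = √(36920 + 20350) = √57270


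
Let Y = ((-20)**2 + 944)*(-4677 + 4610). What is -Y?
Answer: 90048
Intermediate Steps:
Y = -90048 (Y = (400 + 944)*(-67) = 1344*(-67) = -90048)
-Y = -1*(-90048) = 90048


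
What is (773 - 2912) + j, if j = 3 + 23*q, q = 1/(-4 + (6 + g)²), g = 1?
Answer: -96097/45 ≈ -2135.5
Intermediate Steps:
q = 1/45 (q = 1/(-4 + (6 + 1)²) = 1/(-4 + 7²) = 1/(-4 + 49) = 1/45 ≈ 0.022222)
j = 158/45 (j = 3 + 23*(1/45) = 3 + 23/45 = 158/45 ≈ 3.5111)
(773 - 2912) + j = (773 - 2912) + 158/45 = -2139 + 158/45 = -96097/45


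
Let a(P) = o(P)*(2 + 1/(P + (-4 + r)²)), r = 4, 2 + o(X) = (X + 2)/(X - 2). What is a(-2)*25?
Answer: -75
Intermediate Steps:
o(X) = -2 + (2 + X)/(-2 + X) (o(X) = -2 + (X + 2)/(X - 2) = -2 + (2 + X)/(-2 + X))
a(P) = (2 + 1/P)*(6 - P)/(-2 + P) (a(P) = ((6 - P)/(-2 + P))*(2 + 1/(P + (-4 + 4)²)) = ((6 - P)/(-2 + P))*(2 + 1/(P + 0²)) = ((6 - P)/(-2 + P))*(2 + 1/(P + 0)) = ((6 - P)/(-2 + P))*(2 + 1/P) = (2 + 1/P)*(6 - P)/(-2 + P))
a(-2)*25 = -1*(1 + 2*(-2))*(-6 - 2)/(-2*(-2 - 2))*25 = -1*(-½)*(1 - 4)*(-8)/(-4)*25 = -1*(-½)*(-¼)*(-3)*(-8)*25 = -3*25 = -75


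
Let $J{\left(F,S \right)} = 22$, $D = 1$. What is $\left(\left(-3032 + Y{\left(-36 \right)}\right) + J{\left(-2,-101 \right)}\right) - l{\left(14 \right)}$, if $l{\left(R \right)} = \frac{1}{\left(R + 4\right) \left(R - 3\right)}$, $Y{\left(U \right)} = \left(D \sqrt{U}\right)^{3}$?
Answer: $- \frac{595981}{198} - 216 i \approx -3010.0 - 216.0 i$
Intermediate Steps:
$Y{\left(U \right)} = U^{\frac{3}{2}}$ ($Y{\left(U \right)} = \left(1 \sqrt{U}\right)^{3} = \left(\sqrt{U}\right)^{3} = U^{\frac{3}{2}}$)
$l{\left(R \right)} = \frac{1}{\left(-3 + R\right) \left(4 + R\right)}$ ($l{\left(R \right)} = \frac{1}{\left(4 + R\right) \left(-3 + R\right)} = \frac{1}{\left(-3 + R\right) \left(4 + R\right)}$)
$\left(\left(-3032 + Y{\left(-36 \right)}\right) + J{\left(-2,-101 \right)}\right) - l{\left(14 \right)} = \left(\left(-3032 + \left(-36\right)^{\frac{3}{2}}\right) + 22\right) - \frac{1}{-12 + 14 + 14^{2}} = \left(\left(-3032 - 216 i\right) + 22\right) - \frac{1}{-12 + 14 + 196} = \left(-3010 - 216 i\right) - \frac{1}{198} = - \frac{595981}{198} - 216 i$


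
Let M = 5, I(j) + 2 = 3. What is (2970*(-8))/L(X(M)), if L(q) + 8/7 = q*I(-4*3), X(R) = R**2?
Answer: -166320/167 ≈ -995.93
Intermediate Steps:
I(j) = 1 (I(j) = -2 + 3 = 1)
L(q) = -8/7 + q (L(q) = -8/7 + q*1 = -8/7 + q)
(2970*(-8))/L(X(M)) = (2970*(-8))/(-8/7 + 5**2) = -23760/(-8/7 + 25) = -23760/167/7 = -23760*7/167 = -166320/167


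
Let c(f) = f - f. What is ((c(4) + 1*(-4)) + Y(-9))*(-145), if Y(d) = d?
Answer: 1885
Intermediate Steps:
c(f) = 0
((c(4) + 1*(-4)) + Y(-9))*(-145) = ((0 + 1*(-4)) - 9)*(-145) = ((0 - 4) - 9)*(-145) = (-4 - 9)*(-145) = -13*(-145) = 1885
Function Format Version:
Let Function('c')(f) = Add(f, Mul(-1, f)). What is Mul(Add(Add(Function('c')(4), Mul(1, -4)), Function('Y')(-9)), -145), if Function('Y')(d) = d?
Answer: 1885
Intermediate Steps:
Function('c')(f) = 0
Mul(Add(Add(Function('c')(4), Mul(1, -4)), Function('Y')(-9)), -145) = Mul(Add(Add(0, Mul(1, -4)), -9), -145) = Mul(Add(Add(0, -4), -9), -145) = Mul(Add(-4, -9), -145) = Mul(-13, -145) = 1885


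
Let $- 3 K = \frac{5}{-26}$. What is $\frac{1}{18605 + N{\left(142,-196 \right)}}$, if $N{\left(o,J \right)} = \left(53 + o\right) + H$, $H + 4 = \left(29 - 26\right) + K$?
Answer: $\frac{78}{1466327} \approx 5.3194 \cdot 10^{-5}$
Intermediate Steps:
$K = \frac{5}{78}$ ($K = - \frac{5 \frac{1}{-26}}{3} = - \frac{5 \left(- \frac{1}{26}\right)}{3} = \left(- \frac{1}{3}\right) \left(- \frac{5}{26}\right) = \frac{5}{78} \approx 0.064103$)
$H = - \frac{73}{78}$ ($H = -4 + \left(\left(29 - 26\right) + \frac{5}{78}\right) = -4 + \left(3 + \frac{5}{78}\right) = -4 + \frac{239}{78} = - \frac{73}{78} \approx -0.9359$)
$N{\left(o,J \right)} = \frac{4061}{78} + o$ ($N{\left(o,J \right)} = \left(53 + o\right) - \frac{73}{78} = \frac{4061}{78} + o$)
$\frac{1}{18605 + N{\left(142,-196 \right)}} = \frac{1}{18605 + \left(\frac{4061}{78} + 142\right)} = \frac{1}{18605 + \frac{15137}{78}} = \frac{1}{\frac{1466327}{78}} = \frac{78}{1466327}$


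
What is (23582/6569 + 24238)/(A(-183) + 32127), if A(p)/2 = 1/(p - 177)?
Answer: 28663740720/37987600771 ≈ 0.75455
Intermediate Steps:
A(p) = 2/(-177 + p) (A(p) = 2/(p - 177) = 2/(-177 + p))
(23582/6569 + 24238)/(A(-183) + 32127) = (23582/6569 + 24238)/(2/(-177 - 183) + 32127) = (23582*(1/6569) + 24238)/(2/(-360) + 32127) = (23582/6569 + 24238)/(2*(-1/360) + 32127) = 159243004/(6569*(-1/180 + 32127)) = 159243004/(6569*(5782859/180)) = (159243004/6569)*(180/5782859) = 28663740720/37987600771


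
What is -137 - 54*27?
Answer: -1595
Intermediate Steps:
-137 - 54*27 = -137 - 1458 = -1595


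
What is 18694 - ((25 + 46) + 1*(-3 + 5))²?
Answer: 13365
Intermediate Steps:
18694 - ((25 + 46) + 1*(-3 + 5))² = 18694 - (71 + 1*2)² = 18694 - (71 + 2)² = 18694 - 1*73² = 18694 - 1*5329 = 18694 - 5329 = 13365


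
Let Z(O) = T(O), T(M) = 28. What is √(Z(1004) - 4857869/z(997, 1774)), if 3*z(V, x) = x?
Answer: I*√25765460690/1774 ≈ 90.483*I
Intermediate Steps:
Z(O) = 28
z(V, x) = x/3
√(Z(1004) - 4857869/z(997, 1774)) = √(28 - 4857869/((⅓)*1774)) = √(28 - 4857869/1774/3) = √(28 - 4857869*3/1774) = √(28 - 14573607/1774) = √(-14523935/1774) = I*√25765460690/1774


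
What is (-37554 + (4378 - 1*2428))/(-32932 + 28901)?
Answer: 35604/4031 ≈ 8.8326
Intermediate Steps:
(-37554 + (4378 - 1*2428))/(-32932 + 28901) = (-37554 + (4378 - 2428))/(-4031) = (-37554 + 1950)*(-1/4031) = -35604*(-1/4031) = 35604/4031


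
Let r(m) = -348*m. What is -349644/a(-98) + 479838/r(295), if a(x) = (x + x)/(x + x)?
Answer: -5982488813/17110 ≈ -3.4965e+5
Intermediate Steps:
a(x) = 1 (a(x) = (2*x)/((2*x)) = (2*x)*(1/(2*x)) = 1)
-349644/a(-98) + 479838/r(295) = -349644/1 + 479838/((-348*295)) = -349644*1 + 479838/(-102660) = -349644 + 479838*(-1/102660) = -349644 - 79973/17110 = -5982488813/17110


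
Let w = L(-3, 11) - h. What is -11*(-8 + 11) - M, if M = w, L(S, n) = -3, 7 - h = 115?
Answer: -138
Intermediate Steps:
h = -108 (h = 7 - 1*115 = 7 - 115 = -108)
w = 105 (w = -3 - 1*(-108) = -3 + 108 = 105)
M = 105
-11*(-8 + 11) - M = -11*(-8 + 11) - 1*105 = -11*3 - 105 = -33 - 105 = -138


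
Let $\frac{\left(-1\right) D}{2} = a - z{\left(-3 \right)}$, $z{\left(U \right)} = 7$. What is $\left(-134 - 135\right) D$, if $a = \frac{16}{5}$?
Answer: $- \frac{10222}{5} \approx -2044.4$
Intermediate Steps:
$a = \frac{16}{5}$ ($a = 16 \cdot \frac{1}{5} = \frac{16}{5} \approx 3.2$)
$D = \frac{38}{5}$ ($D = - 2 \left(\frac{16}{5} - 7\right) = \left(-2\right) \left(- \frac{19}{5}\right) = \frac{38}{5} \approx 7.6$)
$\left(-134 - 135\right) D = \left(-134 - 135\right) \frac{38}{5} = \left(-269\right) \frac{38}{5} = - \frac{10222}{5}$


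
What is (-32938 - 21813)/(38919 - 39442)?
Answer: 54751/523 ≈ 104.69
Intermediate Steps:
(-32938 - 21813)/(38919 - 39442) = -54751/(-523) = -54751*(-1/523) = 54751/523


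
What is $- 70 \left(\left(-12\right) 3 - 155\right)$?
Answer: $13370$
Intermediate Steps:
$- 70 \left(\left(-12\right) 3 - 155\right) = - 70 \left(-36 - 155\right) = \left(-70\right) \left(-191\right) = 13370$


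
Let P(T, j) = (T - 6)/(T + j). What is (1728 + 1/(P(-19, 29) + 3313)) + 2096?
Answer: 25318706/6621 ≈ 3824.0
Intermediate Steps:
P(T, j) = (-6 + T)/(T + j)
(1728 + 1/(P(-19, 29) + 3313)) + 2096 = (1728 + 1/((-6 - 19)/(-19 + 29) + 3313)) + 2096 = (1728 + 1/(-25/10 + 3313)) + 2096 = (1728 + 1/((⅒)*(-25) + 3313)) + 2096 = (1728 + 1/(-5/2 + 3313)) + 2096 = (1728 + 1/(6621/2)) + 2096 = (1728 + 2/6621) + 2096 = 11441090/6621 + 2096 = 25318706/6621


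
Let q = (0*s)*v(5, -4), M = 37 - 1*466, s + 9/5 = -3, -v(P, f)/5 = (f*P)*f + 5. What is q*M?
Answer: 0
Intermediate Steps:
v(P, f) = -25 - 5*P*f**2 (v(P, f) = -5*((f*P)*f + 5) = -5*((P*f)*f + 5) = -5*(P*f**2 + 5) = -5*(5 + P*f**2) = -25 - 5*P*f**2)
s = -24/5 (s = -9/5 - 3 = -24/5 ≈ -4.8000)
M = -429 (M = 37 - 466 = -429)
q = 0 (q = (0*(-24/5))*(-25 - 5*5*(-4)**2) = 0*(-25 - 5*5*16) = 0*(-25 - 400) = 0*(-425) = 0)
q*M = 0*(-429) = 0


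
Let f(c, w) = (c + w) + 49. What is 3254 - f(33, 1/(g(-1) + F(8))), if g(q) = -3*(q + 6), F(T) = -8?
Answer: 72957/23 ≈ 3172.0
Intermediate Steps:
g(q) = -18 - 3*q (g(q) = -3*(6 + q) = -18 - 3*q)
f(c, w) = 49 + c + w
3254 - f(33, 1/(g(-1) + F(8))) = 3254 - (49 + 33 + 1/((-18 - 3*(-1)) - 8)) = 3254 - (49 + 33 + 1/((-18 + 3) - 8)) = 3254 - (49 + 33 + 1/(-15 - 8)) = 3254 - (49 + 33 + 1/(-23)) = 3254 - (49 + 33 - 1/23) = 3254 - 1*1885/23 = 3254 - 1885/23 = 72957/23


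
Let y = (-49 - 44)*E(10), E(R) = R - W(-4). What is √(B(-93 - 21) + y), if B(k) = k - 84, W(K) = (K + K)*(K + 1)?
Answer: 4*√69 ≈ 33.227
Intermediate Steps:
W(K) = 2*K*(1 + K) (W(K) = (2*K)*(1 + K) = 2*K*(1 + K))
E(R) = -24 + R (E(R) = R - 2*(-4)*(1 - 4) = R - 2*(-4)*(-3) = R - 1*24 = R - 24 = -24 + R)
B(k) = -84 + k
y = 1302 (y = (-49 - 44)*(-24 + 10) = -93*(-14) = 1302)
√(B(-93 - 21) + y) = √((-84 + (-93 - 21)) + 1302) = √((-84 - 114) + 1302) = √(-198 + 1302) = √1104 = 4*√69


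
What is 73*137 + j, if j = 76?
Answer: 10077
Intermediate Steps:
73*137 + j = 73*137 + 76 = 10001 + 76 = 10077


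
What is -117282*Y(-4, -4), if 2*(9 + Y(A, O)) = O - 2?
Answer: 1407384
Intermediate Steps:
Y(A, O) = -10 + O/2 (Y(A, O) = -9 + (O - 2)/2 = -9 + (-2 + O)/2 = -9 + (-1 + O/2) = -10 + O/2)
-117282*Y(-4, -4) = -117282*(-10 + (½)*(-4)) = -117282*(-10 - 2) = -117282*(-12) = 1407384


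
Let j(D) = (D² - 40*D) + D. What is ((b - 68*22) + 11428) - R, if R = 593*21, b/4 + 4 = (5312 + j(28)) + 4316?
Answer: 34743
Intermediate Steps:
j(D) = D² - 39*D
b = 37264 (b = -16 + 4*((5312 + 28*(-39 + 28)) + 4316) = -16 + 4*((5312 + 28*(-11)) + 4316) = -16 + 4*((5312 - 308) + 4316) = -16 + 4*(5004 + 4316) = -16 + 4*9320 = -16 + 37280 = 37264)
R = 12453
((b - 68*22) + 11428) - R = ((37264 - 68*22) + 11428) - 1*12453 = ((37264 - 1496) + 11428) - 12453 = (35768 + 11428) - 12453 = 47196 - 12453 = 34743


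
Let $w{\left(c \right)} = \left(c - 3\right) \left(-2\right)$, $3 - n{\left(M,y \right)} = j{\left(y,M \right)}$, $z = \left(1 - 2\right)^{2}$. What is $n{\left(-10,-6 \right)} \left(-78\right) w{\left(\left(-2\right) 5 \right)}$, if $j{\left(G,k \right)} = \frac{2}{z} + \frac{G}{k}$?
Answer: $- \frac{4056}{5} \approx -811.2$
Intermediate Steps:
$z = 1$ ($z = \left(-1\right)^{2} = 1$)
$j{\left(G,k \right)} = 2 + \frac{G}{k}$ ($j{\left(G,k \right)} = \frac{2}{1} + \frac{G}{k} = 2 \cdot 1 + \frac{G}{k} = 2 + \frac{G}{k}$)
$n{\left(M,y \right)} = 1 - \frac{y}{M}$ ($n{\left(M,y \right)} = 3 - \left(2 + \frac{y}{M}\right) = 1 - \frac{y}{M}$)
$w{\left(c \right)} = 6 - 2 c$ ($w{\left(c \right)} = \left(-3 + c\right) \left(-2\right) = 6 - 2 c$)
$n{\left(-10,-6 \right)} \left(-78\right) w{\left(\left(-2\right) 5 \right)} = \frac{-10 - -6}{-10} \left(-78\right) \left(6 - 2 \left(\left(-2\right) 5\right)\right) = - \frac{-10 + 6}{10} \left(-78\right) \left(6 - -20\right) = \left(- \frac{1}{10}\right) \left(-4\right) \left(-78\right) \left(6 + 20\right) = \frac{2}{5} \left(-78\right) 26 = \left(- \frac{156}{5}\right) 26 = - \frac{4056}{5}$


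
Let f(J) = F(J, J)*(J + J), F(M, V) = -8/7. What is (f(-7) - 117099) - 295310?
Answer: -412393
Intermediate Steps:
F(M, V) = -8/7 (F(M, V) = -8*1/7 = -8/7)
f(J) = -16*J/7 (f(J) = -8*(J + J)/7 = -16*J/7)
(f(-7) - 117099) - 295310 = (-16/7*(-7) - 117099) - 295310 = (16 - 117099) - 295310 = -117083 - 295310 = -412393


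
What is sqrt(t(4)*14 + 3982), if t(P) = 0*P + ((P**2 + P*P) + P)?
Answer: sqrt(4486) ≈ 66.978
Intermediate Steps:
t(P) = P + 2*P**2 (t(P) = 0 + ((P**2 + P**2) + P) = 0 + (2*P**2 + P) = 0 + (P + 2*P**2) = P + 2*P**2)
sqrt(t(4)*14 + 3982) = sqrt((4*(1 + 2*4))*14 + 3982) = sqrt((4*(1 + 8))*14 + 3982) = sqrt((4*9)*14 + 3982) = sqrt(36*14 + 3982) = sqrt(504 + 3982) = sqrt(4486)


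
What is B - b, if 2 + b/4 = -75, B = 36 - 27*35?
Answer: -601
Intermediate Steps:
B = -909 (B = 36 - 945 = -909)
b = -308 (b = -8 + 4*(-75) = -8 - 300 = -308)
B - b = -909 - 1*(-308) = -909 + 308 = -601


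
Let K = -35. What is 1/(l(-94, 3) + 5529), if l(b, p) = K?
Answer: 1/5494 ≈ 0.00018202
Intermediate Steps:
l(b, p) = -35
1/(l(-94, 3) + 5529) = 1/(-35 + 5529) = 1/5494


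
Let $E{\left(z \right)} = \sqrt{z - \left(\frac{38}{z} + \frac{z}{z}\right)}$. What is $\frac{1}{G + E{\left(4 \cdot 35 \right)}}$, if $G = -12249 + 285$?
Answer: $- \frac{279160}{3339867003} - \frac{\sqrt{75530}}{3339867003} \approx -8.3666 \cdot 10^{-5}$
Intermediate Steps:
$E{\left(z \right)} = \sqrt{-1 + z - \frac{38}{z}}$ ($E{\left(z \right)} = \sqrt{z - \left(\frac{38}{z} + 1\right)} = \sqrt{z - \left(1 + \frac{38}{z}\right)} = \sqrt{-1 + z - \frac{38}{z}}$)
$G = -11964$
$\frac{1}{G + E{\left(4 \cdot 35 \right)}} = \frac{1}{-11964 + \sqrt{-1 + 4 \cdot 35 - \frac{38}{4 \cdot 35}}} = \frac{1}{-11964 + \sqrt{-1 + 140 - \frac{38}{140}}} = \frac{1}{-11964 + \sqrt{-1 + 140 - \frac{19}{70}}} = \frac{1}{-11964 + \sqrt{\frac{9711}{70}}} = \frac{1}{-11964 + \frac{3 \sqrt{75530}}{70}}$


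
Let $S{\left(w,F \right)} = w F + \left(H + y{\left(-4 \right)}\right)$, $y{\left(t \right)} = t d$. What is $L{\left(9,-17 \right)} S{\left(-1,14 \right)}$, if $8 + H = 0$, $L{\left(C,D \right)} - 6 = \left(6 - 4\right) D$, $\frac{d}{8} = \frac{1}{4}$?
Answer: $840$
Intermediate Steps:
$d = 2$ ($d = \frac{8}{4} = 8 \cdot \frac{1}{4} = 2$)
$L{\left(C,D \right)} = 6 + 2 D$ ($L{\left(C,D \right)} = 6 + \left(6 - 4\right) D = 6 + 2 D$)
$H = -8$ ($H = -8 + 0 = -8$)
$y{\left(t \right)} = 2 t$ ($y{\left(t \right)} = t 2 = 2 t$)
$S{\left(w,F \right)} = -16 + F w$ ($S{\left(w,F \right)} = w F + \left(-8 + 2 \left(-4\right)\right) = F w - 16 = -16 + F w$)
$L{\left(9,-17 \right)} S{\left(-1,14 \right)} = \left(6 + 2 \left(-17\right)\right) \left(-16 + 14 \left(-1\right)\right) = \left(6 - 34\right) \left(-16 - 14\right) = \left(-28\right) \left(-30\right) = 840$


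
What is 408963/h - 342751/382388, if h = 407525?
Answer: 16702942369/155832669700 ≈ 0.10719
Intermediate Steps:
408963/h - 342751/382388 = 408963/407525 - 342751/382388 = 16702942369/155832669700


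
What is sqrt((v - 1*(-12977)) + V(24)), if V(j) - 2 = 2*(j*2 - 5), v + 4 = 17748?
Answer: sqrt(30809) ≈ 175.52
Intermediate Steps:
v = 17744 (v = -4 + 17748 = 17744)
V(j) = -8 + 4*j (V(j) = 2 + 2*(j*2 - 5) = 2 + 2*(2*j - 5) = 2 + 2*(-5 + 2*j) = 2 + (-10 + 4*j) = -8 + 4*j)
sqrt((v - 1*(-12977)) + V(24)) = sqrt((17744 - 1*(-12977)) + (-8 + 4*24)) = sqrt((17744 + 12977) + (-8 + 96)) = sqrt(30721 + 88) = sqrt(30809)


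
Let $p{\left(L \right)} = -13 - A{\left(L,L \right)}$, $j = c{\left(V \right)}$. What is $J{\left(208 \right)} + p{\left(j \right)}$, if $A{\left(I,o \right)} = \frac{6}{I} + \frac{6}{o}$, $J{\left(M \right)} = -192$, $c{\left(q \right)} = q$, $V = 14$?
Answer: $- \frac{1441}{7} \approx -205.86$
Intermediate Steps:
$j = 14$
$p{\left(L \right)} = -13 - \frac{12}{L}$ ($p{\left(L \right)} = -13 - \left(\frac{6}{L} + \frac{6}{L}\right) = -13 - \frac{12}{L}$)
$J{\left(208 \right)} + p{\left(j \right)} = -192 - \left(13 + \frac{12}{14}\right) = -192 - \frac{97}{7} = - \frac{1441}{7}$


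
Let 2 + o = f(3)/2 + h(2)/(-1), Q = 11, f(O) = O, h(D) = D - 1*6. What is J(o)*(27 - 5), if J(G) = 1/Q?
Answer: 2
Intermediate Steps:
h(D) = -6 + D (h(D) = D - 6 = -6 + D)
o = 7/2 (o = -2 + (3/2 + (-6 + 2)/(-1)) = -2 + (3*(1/2) - 4*(-1)) = -2 + (3/2 + 4) = -2 + 11/2 = 7/2 ≈ 3.5000)
J(G) = 1/11
J(o)*(27 - 5) = (27 - 5)/11 = (1/11)*22 = 2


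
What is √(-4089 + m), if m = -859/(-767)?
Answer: 2*I*√601213717/767 ≈ 63.937*I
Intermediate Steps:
m = 859/767 (m = -859*(-1/767) = 859/767 ≈ 1.1199)
√(-4089 + m) = √(-4089 + 859/767) = √(-3135404/767) = 2*I*√601213717/767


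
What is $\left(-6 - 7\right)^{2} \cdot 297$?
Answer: $50193$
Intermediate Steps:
$\left(-6 - 7\right)^{2} \cdot 297 = \left(-13\right)^{2} \cdot 297 = 169 \cdot 297 = 50193$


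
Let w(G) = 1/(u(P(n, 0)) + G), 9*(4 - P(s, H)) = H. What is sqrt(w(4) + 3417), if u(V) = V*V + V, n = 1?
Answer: sqrt(492054)/12 ≈ 58.455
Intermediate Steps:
P(s, H) = 4 - H/9
u(V) = V + V**2 (u(V) = V**2 + V = V + V**2)
w(G) = 1/(20 + G) (w(G) = 1/((4 - 1/9*0)*(1 + (4 - 1/9*0)) + G) = 1/((4 + 0)*(1 + (4 + 0)) + G) = 1/(4*(1 + 4) + G) = 1/(4*5 + G) = 1/(20 + G))
sqrt(w(4) + 3417) = sqrt(1/(20 + 4) + 3417) = sqrt(1/24 + 3417) = sqrt(82009/24) = sqrt(492054)/12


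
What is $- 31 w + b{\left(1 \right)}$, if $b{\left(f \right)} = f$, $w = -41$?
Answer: $1272$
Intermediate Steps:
$- 31 w + b{\left(1 \right)} = \left(-31\right) \left(-41\right) + 1 = 1271 + 1 = 1272$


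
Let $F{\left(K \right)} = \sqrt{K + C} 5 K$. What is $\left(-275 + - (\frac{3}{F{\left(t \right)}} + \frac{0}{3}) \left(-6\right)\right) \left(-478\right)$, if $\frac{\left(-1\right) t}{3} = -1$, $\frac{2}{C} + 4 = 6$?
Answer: $\frac{655816}{5} \approx 1.3116 \cdot 10^{5}$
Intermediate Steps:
$C = 1$ ($C = \frac{2}{-4 + 6} = \frac{2}{2} = 2 \cdot \frac{1}{2} = 1$)
$t = 3$ ($t = \left(-3\right) \left(-1\right) = 3$)
$F{\left(K \right)} = 5 K \sqrt{1 + K}$ ($F{\left(K \right)} = \sqrt{K + 1} \cdot 5 K = \sqrt{1 + K} 5 K = 5 \sqrt{1 + K} K = 5 K \sqrt{1 + K}$)
$\left(-275 + - (\frac{3}{F{\left(t \right)}} + \frac{0}{3}) \left(-6\right)\right) \left(-478\right) = \left(-275 + - (\frac{3}{5 \cdot 3 \sqrt{1 + 3}} + \frac{0}{3}) \left(-6\right)\right) \left(-478\right) = \left(-275 + - (\frac{3}{5 \cdot 3 \sqrt{4}} + 0 \cdot \frac{1}{3}) \left(-6\right)\right) \left(-478\right) = \left(-275 + - (\frac{3}{5 \cdot 3 \cdot 2} + 0) \left(-6\right)\right) \left(-478\right) = \left(-275 + - (\frac{3}{30} + 0) \left(-6\right)\right) \left(-478\right) = \left(-275 + - (3 \cdot \frac{1}{30} + 0) \left(-6\right)\right) \left(-478\right) = \left(-275 + - (\frac{1}{10} + 0) \left(-6\right)\right) \left(-478\right) = \left(-275 + \left(-1\right) \frac{1}{10} \left(-6\right)\right) \left(-478\right) = \left(-275 - - \frac{3}{5}\right) \left(-478\right) = \left(-275 + \frac{3}{5}\right) \left(-478\right) = \left(- \frac{1372}{5}\right) \left(-478\right) = \frac{655816}{5}$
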